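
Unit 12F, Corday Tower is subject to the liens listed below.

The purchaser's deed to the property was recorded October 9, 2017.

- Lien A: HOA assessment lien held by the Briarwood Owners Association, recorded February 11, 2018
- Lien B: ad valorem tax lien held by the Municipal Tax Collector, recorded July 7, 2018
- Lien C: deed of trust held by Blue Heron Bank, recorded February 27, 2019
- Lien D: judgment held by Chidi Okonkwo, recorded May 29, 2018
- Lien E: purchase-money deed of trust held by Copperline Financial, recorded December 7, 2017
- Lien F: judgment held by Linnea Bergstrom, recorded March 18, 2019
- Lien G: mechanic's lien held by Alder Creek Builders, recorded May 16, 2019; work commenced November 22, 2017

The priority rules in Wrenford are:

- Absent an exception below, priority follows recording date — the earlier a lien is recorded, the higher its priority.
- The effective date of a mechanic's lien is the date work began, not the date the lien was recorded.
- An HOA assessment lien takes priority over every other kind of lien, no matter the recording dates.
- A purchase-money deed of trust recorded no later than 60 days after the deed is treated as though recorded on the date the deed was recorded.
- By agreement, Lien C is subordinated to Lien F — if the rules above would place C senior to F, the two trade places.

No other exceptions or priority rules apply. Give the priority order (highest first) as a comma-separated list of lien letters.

A, E, G, D, B, F, C

Effective dates after the stated exceptions: E relates back to the deed date October 9, 2017; G's effective date is November 22, 2017, when work began.
A is an HOA assessment lien, so it outranks all other liens regardless of date.
Ordering the rest by effective date: E (October 9, 2017), G (November 22, 2017), D (May 29, 2018), B (July 7, 2018), C (February 27, 2019), F (March 18, 2019).
Because C would otherwise rank above F, the subordination swaps them.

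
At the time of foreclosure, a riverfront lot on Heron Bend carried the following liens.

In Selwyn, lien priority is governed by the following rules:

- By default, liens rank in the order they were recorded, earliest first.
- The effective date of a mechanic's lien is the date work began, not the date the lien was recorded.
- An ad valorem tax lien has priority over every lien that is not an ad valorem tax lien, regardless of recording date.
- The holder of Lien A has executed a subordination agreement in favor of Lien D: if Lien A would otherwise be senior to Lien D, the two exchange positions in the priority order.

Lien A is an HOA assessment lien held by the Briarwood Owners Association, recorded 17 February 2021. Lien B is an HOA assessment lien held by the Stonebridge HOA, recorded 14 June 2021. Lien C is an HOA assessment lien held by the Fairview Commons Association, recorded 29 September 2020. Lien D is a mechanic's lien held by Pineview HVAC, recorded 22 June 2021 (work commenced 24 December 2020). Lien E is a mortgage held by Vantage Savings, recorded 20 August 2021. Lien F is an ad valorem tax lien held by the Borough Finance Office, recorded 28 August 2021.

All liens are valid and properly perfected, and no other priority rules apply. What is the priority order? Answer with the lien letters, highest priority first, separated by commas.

F, C, D, A, B, E

Effective dates after the stated exceptions: D is treated as recorded 24 December 2020, the work-commencement date.
F is an ad valorem tax lien, so it outranks all other liens regardless of date.
Ordering the rest by effective date: C (29 September 2020), D (24 December 2020), A (17 February 2021), B (14 June 2021), E (20 August 2021).
A is already junior to D, so the subordination agreement changes nothing.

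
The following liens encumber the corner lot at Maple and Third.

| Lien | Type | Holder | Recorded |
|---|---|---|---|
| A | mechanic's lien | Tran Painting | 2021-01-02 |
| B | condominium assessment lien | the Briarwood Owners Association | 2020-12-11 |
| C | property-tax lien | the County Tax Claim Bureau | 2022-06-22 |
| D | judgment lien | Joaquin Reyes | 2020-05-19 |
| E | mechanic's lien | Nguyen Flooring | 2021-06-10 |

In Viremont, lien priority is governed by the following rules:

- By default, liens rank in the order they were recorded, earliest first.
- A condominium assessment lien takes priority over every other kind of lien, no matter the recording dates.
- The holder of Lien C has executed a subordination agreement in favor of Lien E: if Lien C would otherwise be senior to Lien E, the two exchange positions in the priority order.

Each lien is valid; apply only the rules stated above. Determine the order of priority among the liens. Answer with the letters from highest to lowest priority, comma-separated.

B is a condominium assessment lien and takes priority over every other lien.
Remaining liens by effective date: D (2020-05-19), A (2021-01-02), E (2021-06-10), C (2022-06-22).
C already ranks below E; the subordination has no effect.

B, D, A, E, C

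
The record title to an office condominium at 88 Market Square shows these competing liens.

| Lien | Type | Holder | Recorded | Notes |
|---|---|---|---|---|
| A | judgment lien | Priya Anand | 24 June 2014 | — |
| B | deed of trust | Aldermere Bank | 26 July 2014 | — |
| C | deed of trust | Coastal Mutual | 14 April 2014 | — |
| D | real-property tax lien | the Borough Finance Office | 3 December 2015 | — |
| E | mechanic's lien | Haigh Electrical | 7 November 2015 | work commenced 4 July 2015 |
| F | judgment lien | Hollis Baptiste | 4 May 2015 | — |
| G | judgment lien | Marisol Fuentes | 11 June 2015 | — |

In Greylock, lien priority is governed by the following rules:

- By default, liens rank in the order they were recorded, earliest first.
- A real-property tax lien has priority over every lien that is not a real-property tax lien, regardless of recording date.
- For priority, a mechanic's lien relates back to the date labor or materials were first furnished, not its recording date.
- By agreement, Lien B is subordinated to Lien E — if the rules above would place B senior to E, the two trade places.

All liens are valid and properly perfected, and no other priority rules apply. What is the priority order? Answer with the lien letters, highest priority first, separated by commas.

Adjusting effective dates: E relates back to 4 July 2015 (work commenced).
D, as a real-property tax lien, has superpriority and ranks first.
Ordering the rest by effective date: C (14 April 2014), A (24 June 2014), B (26 July 2014), F (4 May 2015), G (11 June 2015), E (4 July 2015).
B is senior to E before the subordination, so the two trade places.

D, C, A, E, F, G, B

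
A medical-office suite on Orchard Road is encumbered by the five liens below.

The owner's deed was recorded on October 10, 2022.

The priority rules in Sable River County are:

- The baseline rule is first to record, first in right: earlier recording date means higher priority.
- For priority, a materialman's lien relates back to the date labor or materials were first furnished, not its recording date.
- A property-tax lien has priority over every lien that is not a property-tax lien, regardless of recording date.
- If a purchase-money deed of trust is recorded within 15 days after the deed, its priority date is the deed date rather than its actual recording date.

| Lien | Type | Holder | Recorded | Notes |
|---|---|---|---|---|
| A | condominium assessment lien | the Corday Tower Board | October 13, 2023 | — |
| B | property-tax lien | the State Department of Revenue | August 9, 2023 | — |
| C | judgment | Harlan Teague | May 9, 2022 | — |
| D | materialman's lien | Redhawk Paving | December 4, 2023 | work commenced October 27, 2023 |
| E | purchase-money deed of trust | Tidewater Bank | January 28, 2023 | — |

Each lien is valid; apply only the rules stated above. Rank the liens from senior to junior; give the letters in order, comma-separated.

B, C, E, A, D

First, effective dates: D is treated as recorded October 27, 2023, the work-commencement date; E missed the 15-day window (110 days after the deed), so its recording date stands.
B is a property-tax lien, so it outranks all other liens regardless of date.
The other liens, earliest effective date first: C (May 9, 2022), E (January 28, 2023), A (October 13, 2023), D (October 27, 2023).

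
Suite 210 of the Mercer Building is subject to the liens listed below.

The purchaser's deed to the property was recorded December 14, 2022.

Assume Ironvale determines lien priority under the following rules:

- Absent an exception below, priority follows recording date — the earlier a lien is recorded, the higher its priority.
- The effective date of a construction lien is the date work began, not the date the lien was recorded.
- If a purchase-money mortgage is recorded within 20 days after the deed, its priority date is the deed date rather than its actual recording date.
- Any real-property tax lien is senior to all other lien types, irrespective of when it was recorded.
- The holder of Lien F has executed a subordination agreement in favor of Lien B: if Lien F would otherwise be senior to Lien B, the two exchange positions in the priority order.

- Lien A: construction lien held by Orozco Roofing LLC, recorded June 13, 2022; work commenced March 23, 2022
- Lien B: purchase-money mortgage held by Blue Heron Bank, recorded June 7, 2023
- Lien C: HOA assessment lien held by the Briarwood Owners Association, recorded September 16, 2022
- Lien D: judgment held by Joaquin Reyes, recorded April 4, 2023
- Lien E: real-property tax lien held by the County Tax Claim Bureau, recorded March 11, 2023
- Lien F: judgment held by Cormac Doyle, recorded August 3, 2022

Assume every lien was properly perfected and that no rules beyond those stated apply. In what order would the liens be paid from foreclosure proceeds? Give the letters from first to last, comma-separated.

First, effective dates: A relates back to March 23, 2022 (work commenced); B missed the 20-day window (175 days after the deed), so its recording date stands.
E, as a real-property tax lien, has superpriority and ranks first.
Remaining liens by effective date: A (March 23, 2022), F (August 3, 2022), C (September 16, 2022), D (April 4, 2023), B (June 7, 2023).
F would otherwise be senior to B, so under the subordination agreement F and B exchange positions.

E, A, B, C, D, F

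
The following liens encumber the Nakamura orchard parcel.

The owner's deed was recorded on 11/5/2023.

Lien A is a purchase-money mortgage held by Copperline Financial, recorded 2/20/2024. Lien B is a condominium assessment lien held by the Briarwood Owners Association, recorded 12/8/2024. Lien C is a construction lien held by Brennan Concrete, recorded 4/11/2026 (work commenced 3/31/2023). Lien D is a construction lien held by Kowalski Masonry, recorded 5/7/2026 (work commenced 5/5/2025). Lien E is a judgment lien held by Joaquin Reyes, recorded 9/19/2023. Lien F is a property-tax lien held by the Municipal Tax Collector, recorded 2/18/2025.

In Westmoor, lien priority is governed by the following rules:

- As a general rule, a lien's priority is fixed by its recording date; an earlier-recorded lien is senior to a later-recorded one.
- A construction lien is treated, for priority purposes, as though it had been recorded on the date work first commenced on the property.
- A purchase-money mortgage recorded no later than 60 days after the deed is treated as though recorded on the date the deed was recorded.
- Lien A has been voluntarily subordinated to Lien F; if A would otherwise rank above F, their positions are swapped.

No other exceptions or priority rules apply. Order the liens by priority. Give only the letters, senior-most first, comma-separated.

Effective dates: A missed the 60-day window (107 days after the deed), so its recording date stands; C's effective date is 3/31/2023, when work began; D is treated as recorded 5/5/2025, the work-commencement date.
Ordering by effective date: C (3/31/2023), E (9/19/2023), A (2/20/2024), B (12/8/2024), F (2/18/2025), D (5/5/2025).
The subordination applies — A was senior to F — so A and F swap.

C, E, F, B, A, D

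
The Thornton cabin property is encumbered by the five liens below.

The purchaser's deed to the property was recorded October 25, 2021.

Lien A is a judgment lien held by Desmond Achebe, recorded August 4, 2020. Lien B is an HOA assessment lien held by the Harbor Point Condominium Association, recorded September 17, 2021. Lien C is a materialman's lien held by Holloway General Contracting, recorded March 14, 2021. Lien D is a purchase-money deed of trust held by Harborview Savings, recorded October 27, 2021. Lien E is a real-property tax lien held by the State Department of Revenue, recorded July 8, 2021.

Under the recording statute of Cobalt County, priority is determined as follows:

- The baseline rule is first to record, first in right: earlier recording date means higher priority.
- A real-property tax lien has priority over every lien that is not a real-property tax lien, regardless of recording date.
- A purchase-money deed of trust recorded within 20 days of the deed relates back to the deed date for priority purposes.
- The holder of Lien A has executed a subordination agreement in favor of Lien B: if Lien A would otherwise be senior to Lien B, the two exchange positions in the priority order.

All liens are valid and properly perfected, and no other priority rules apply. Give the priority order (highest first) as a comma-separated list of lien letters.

E, B, C, A, D

Adjusting effective dates: D's effective date is the deed date, October 25, 2021.
As a real-property tax lien, E is senior to every other lien.
The other liens, earliest effective date first: A (August 4, 2020), C (March 14, 2021), B (September 17, 2021), D (October 25, 2021).
Because A would otherwise rank above B, the subordination swaps them.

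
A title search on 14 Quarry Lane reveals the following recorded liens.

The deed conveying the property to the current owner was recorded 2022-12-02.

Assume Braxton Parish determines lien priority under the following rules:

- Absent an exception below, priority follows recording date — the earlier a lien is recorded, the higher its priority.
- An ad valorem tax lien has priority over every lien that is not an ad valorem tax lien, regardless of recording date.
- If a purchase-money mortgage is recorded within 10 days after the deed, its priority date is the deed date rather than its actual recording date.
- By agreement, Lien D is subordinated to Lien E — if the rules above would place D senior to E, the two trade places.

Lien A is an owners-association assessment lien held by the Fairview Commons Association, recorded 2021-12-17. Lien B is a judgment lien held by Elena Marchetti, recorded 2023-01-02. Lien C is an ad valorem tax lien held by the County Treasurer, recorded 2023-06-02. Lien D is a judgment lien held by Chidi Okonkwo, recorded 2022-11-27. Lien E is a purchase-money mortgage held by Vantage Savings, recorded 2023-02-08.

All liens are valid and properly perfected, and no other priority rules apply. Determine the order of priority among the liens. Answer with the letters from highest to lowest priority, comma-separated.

Effective dates after the stated exceptions: E was recorded 68 days after the deed — beyond 10 days — so no relation-back applies.
As an ad valorem tax lien, C is senior to every other lien.
Ordering the rest by effective date: A (2021-12-17), D (2022-11-27), B (2023-01-02), E (2023-02-08).
D would otherwise be senior to E, so under the subordination agreement D and E exchange positions.

C, A, E, B, D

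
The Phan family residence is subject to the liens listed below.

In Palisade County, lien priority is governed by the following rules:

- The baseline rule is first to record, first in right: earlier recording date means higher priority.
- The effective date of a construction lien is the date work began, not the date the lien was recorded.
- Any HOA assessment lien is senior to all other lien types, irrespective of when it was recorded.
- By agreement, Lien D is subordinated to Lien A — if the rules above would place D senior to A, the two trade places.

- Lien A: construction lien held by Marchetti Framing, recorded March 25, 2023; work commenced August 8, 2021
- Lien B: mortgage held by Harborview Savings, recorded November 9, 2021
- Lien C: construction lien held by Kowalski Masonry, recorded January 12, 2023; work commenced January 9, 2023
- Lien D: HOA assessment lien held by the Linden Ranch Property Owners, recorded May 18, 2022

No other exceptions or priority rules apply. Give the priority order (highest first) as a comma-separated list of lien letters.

A, D, B, C

Effective dates: A's effective date is August 8, 2021, when work began; C's effective date is January 9, 2023, when work began.
As an HOA assessment lien, D is senior to every other lien.
Remaining liens by effective date: A (August 8, 2021), B (November 9, 2021), C (January 9, 2023).
D would otherwise be senior to A, so under the subordination agreement D and A exchange positions.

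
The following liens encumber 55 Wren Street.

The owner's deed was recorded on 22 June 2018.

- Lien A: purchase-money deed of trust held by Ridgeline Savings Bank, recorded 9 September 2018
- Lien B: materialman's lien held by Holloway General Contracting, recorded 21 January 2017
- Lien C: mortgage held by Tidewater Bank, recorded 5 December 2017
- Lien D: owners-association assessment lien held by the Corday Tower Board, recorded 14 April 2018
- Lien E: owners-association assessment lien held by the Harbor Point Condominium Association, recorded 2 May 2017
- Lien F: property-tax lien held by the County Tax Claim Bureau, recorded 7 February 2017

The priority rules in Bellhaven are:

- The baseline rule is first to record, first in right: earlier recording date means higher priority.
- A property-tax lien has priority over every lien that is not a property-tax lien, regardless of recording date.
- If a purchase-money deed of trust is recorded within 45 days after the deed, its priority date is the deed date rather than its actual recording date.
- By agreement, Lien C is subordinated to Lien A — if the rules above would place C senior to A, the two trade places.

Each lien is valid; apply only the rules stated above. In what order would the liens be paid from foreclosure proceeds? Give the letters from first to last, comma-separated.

F, B, E, A, D, C

Effective dates: A was recorded 79 days after the deed — beyond 45 days — so no relation-back applies.
F is a property-tax lien and takes priority over every other lien.
The other liens, earliest effective date first: B (21 January 2017), E (2 May 2017), C (5 December 2017), D (14 April 2018), A (9 September 2018).
C is senior to A before the subordination, so the two trade places.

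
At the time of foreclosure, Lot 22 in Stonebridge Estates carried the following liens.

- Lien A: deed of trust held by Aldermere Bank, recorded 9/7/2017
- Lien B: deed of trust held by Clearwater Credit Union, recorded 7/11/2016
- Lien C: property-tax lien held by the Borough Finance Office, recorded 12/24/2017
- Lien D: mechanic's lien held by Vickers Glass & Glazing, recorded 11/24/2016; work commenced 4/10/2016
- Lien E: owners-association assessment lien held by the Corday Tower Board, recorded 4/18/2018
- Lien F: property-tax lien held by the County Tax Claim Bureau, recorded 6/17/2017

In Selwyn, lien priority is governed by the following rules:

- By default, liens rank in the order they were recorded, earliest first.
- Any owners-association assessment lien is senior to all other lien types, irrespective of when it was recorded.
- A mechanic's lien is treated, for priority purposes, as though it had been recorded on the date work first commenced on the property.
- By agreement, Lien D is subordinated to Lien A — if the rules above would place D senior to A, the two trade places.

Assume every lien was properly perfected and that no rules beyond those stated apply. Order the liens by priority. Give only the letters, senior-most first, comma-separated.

Adjusting effective dates: D's effective date is 4/10/2016, when work began.
As an owners-association assessment lien, E is senior to every other lien.
Among the remaining liens, by effective date: D (4/10/2016), B (7/11/2016), F (6/17/2017), A (9/7/2017), C (12/24/2017).
D would otherwise be senior to A, so under the subordination agreement D and A exchange positions.

E, A, B, F, D, C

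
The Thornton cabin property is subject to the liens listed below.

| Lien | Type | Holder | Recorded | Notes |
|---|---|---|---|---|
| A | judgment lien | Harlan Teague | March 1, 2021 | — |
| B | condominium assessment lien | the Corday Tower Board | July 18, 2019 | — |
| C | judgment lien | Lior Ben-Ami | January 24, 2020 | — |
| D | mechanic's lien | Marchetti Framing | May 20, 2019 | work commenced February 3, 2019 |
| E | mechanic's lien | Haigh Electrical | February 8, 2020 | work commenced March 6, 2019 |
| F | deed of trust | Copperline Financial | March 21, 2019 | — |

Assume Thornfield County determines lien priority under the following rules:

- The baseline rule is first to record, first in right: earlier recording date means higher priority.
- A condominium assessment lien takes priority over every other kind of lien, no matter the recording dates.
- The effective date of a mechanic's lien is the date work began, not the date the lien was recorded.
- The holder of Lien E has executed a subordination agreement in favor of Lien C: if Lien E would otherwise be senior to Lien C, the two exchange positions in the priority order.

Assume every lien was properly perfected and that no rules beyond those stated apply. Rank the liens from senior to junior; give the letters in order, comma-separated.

First, effective dates: D's effective date is February 3, 2019, when work began; E relates back to March 6, 2019 (work commenced).
B is a condominium assessment lien and takes priority over every other lien.
The other liens, earliest effective date first: D (February 3, 2019), E (March 6, 2019), F (March 21, 2019), C (January 24, 2020), A (March 1, 2021).
Because E would otherwise rank above C, the subordination swaps them.

B, D, C, F, E, A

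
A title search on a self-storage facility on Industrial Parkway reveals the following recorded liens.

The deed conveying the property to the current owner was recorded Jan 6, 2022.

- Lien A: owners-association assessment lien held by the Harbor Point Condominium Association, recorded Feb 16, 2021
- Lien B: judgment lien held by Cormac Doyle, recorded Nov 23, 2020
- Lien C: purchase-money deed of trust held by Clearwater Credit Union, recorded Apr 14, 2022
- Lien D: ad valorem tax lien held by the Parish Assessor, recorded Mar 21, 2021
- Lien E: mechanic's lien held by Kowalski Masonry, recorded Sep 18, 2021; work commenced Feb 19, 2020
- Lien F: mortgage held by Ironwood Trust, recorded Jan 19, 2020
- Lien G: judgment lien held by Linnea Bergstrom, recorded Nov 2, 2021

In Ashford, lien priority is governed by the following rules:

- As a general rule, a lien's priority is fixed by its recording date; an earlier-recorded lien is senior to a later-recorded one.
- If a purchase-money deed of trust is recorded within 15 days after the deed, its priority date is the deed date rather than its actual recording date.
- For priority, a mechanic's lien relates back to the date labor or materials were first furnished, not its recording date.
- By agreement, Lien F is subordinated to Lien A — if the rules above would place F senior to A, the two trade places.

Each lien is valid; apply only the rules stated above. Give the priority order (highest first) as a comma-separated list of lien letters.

A, E, B, F, D, G, C

Effective dates after the stated exceptions: C was recorded 98 days after the deed, outside the 15-day window, so it keeps its recording date; E's effective date is Feb 19, 2020, when work began.
Sorted by effective date: F (Jan 19, 2020), E (Feb 19, 2020), B (Nov 23, 2020), A (Feb 16, 2021), D (Mar 21, 2021), G (Nov 2, 2021), C (Apr 14, 2022).
Because F would otherwise rank above A, the subordination swaps them.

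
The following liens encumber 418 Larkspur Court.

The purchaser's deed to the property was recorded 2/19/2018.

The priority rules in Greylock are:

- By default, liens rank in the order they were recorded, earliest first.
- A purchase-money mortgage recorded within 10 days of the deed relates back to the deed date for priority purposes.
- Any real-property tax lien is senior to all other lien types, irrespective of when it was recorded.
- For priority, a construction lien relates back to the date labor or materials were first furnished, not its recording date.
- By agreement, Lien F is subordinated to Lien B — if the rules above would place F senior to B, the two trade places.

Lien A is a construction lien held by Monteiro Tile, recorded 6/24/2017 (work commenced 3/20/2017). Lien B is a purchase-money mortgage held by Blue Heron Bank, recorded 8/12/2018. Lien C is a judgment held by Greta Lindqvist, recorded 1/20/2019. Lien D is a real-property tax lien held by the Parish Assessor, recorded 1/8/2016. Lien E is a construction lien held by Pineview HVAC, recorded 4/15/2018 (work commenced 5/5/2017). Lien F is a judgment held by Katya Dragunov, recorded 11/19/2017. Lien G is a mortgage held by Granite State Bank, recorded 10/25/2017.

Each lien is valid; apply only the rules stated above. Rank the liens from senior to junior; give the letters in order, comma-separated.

Adjusting effective dates: A is treated as recorded 3/20/2017, the work-commencement date; B was recorded 174 days after the deed, outside the 10-day window, so it keeps its recording date; E is treated as recorded 5/5/2017, the work-commencement date.
D is a real-property tax lien and takes priority over every other lien.
Ordering the rest by effective date: A (3/20/2017), E (5/5/2017), G (10/25/2017), F (11/19/2017), B (8/12/2018), C (1/20/2019).
Because F would otherwise rank above B, the subordination swaps them.

D, A, E, G, B, F, C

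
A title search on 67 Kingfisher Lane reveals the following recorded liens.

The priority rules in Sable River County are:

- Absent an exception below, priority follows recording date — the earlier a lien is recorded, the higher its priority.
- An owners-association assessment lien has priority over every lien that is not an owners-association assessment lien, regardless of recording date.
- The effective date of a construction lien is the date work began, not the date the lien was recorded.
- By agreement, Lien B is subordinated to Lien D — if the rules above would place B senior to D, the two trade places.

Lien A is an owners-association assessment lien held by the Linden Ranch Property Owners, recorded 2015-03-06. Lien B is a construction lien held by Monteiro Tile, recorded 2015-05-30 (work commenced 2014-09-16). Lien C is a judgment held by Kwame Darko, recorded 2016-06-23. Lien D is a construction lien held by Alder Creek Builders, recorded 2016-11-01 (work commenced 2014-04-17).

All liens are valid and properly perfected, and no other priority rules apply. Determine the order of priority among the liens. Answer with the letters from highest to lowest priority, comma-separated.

Effective dates after the stated exceptions: B is treated as recorded 2014-09-16, the work-commencement date; D is treated as recorded 2014-04-17, the work-commencement date.
A is an owners-association assessment lien and takes priority over every other lien.
Ordering the rest by effective date: D (2014-04-17), B (2014-09-16), C (2016-06-23).
B is already junior to D, so the subordination agreement changes nothing.

A, D, B, C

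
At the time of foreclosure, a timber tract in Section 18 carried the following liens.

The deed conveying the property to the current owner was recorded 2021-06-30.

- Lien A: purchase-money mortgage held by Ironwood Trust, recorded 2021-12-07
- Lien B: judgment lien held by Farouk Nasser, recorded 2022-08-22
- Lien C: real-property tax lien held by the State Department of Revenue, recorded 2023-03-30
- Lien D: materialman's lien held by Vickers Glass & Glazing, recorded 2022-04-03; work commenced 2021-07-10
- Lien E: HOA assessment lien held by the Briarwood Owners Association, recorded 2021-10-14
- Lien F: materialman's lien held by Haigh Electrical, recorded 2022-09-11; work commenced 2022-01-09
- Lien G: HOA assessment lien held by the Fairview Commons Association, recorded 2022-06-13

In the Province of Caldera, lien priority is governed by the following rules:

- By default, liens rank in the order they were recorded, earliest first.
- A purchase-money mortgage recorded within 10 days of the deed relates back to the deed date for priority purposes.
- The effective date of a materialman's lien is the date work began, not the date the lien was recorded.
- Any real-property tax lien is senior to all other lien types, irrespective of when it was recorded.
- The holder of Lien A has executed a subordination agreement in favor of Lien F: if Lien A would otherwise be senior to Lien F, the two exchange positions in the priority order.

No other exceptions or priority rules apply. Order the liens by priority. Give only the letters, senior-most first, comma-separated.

Effective dates: A was recorded 160 days after the deed, outside the 10-day window, so it keeps its recording date; D is treated as recorded 2021-07-10, the work-commencement date; F relates back to 2022-01-09 (work commenced).
C, as a real-property tax lien, has superpriority and ranks first.
Among the remaining liens, by effective date: D (2021-07-10), E (2021-10-14), A (2021-12-07), F (2022-01-09), G (2022-06-13), B (2022-08-22).
A would otherwise be senior to F, so under the subordination agreement A and F exchange positions.

C, D, E, F, A, G, B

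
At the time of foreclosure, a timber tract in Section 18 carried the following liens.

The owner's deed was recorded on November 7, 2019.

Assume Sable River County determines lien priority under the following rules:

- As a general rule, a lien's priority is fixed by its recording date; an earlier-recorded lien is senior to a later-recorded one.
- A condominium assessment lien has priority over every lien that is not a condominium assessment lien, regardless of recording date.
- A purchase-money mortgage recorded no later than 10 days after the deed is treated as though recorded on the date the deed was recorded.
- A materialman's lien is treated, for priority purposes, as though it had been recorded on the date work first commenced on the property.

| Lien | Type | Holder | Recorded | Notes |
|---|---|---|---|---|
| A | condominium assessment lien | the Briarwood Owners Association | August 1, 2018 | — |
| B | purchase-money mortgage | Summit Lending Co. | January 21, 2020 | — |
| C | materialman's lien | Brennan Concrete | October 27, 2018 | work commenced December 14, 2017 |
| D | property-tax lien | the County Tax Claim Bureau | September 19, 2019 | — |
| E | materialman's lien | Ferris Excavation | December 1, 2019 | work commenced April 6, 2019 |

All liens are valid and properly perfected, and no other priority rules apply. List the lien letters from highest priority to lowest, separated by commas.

Adjusting effective dates: B was recorded 75 days after the deed — beyond 10 days — so no relation-back applies; C's effective date is December 14, 2017, when work began; E's effective date is April 6, 2019, when work began.
A is a condominium assessment lien, so it outranks all other liens regardless of date.
Remaining liens by effective date: C (December 14, 2017), E (April 6, 2019), D (September 19, 2019), B (January 21, 2020).

A, C, E, D, B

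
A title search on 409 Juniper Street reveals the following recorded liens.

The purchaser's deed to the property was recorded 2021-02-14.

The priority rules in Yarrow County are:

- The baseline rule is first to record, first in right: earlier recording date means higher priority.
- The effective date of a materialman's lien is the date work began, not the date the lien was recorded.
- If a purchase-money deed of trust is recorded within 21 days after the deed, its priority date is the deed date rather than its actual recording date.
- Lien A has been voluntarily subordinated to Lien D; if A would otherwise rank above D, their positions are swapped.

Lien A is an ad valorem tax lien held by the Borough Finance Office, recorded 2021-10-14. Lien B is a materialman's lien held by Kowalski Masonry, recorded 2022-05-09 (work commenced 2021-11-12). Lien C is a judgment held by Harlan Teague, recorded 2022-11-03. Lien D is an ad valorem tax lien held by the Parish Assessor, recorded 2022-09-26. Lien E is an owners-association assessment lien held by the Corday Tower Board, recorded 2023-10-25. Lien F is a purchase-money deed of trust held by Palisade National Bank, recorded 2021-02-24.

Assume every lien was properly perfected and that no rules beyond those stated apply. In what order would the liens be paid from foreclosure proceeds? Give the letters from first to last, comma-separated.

F, D, B, A, C, E

Effective dates after the stated exceptions: B relates back to 2021-11-12 (work commenced); F's effective date is the deed date, 2021-02-14.
Ordering by effective date: F (2021-02-14), A (2021-10-14), B (2021-11-12), D (2022-09-26), C (2022-11-03), E (2023-10-25).
Because A would otherwise rank above D, the subordination swaps them.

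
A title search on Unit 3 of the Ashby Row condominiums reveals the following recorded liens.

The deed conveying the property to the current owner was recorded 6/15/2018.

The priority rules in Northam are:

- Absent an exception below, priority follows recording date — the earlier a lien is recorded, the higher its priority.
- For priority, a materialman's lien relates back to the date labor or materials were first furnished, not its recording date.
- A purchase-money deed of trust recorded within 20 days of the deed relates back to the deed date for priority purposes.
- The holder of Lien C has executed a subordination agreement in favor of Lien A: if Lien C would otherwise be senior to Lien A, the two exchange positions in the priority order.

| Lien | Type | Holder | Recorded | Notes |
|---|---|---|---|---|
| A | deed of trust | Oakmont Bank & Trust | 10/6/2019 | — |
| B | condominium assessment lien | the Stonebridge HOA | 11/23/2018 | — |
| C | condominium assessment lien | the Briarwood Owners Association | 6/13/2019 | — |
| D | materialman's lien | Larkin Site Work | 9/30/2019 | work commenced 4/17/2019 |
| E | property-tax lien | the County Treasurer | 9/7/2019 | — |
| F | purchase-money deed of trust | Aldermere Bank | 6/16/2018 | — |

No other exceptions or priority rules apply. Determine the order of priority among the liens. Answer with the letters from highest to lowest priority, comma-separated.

F, B, D, A, E, C

Adjusting effective dates: D relates back to 4/17/2019 (work commenced); F's effective date is the deed date, 6/15/2018.
By effective date: F (6/15/2018), B (11/23/2018), D (4/17/2019), C (6/13/2019), E (9/7/2019), A (10/6/2019).
C would otherwise be senior to A, so under the subordination agreement C and A exchange positions.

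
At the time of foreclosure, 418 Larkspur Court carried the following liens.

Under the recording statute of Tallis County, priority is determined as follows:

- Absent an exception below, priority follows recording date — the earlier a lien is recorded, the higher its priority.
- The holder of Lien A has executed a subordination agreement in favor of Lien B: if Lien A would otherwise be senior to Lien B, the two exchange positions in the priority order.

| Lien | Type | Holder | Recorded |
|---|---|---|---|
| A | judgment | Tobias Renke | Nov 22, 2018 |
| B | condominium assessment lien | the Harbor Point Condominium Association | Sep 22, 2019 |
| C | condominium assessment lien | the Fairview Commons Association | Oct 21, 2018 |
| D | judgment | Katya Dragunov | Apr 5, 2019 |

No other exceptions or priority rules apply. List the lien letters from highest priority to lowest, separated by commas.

C, B, D, A

By effective date: C (Oct 21, 2018), A (Nov 22, 2018), D (Apr 5, 2019), B (Sep 22, 2019).
Because A would otherwise rank above B, the subordination swaps them.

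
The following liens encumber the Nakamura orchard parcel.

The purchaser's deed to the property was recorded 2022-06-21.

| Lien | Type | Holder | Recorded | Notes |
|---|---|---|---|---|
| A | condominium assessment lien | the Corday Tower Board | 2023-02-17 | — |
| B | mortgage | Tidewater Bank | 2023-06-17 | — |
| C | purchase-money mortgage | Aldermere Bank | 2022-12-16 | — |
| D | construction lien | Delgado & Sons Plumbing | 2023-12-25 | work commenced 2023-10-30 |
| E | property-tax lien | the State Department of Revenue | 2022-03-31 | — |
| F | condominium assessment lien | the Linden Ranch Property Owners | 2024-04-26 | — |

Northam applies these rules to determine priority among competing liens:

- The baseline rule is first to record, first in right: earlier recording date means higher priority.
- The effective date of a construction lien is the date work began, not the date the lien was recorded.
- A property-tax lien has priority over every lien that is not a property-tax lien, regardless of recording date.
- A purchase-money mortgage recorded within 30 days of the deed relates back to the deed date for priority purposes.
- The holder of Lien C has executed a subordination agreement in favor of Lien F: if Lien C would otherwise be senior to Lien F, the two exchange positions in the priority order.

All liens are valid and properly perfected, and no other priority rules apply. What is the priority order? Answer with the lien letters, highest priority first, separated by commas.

E, F, A, B, D, C

Adjusting effective dates: C was recorded 178 days after the deed, outside the 30-day window, so it keeps its recording date; D relates back to 2023-10-30 (work commenced).
E is a property-tax lien and takes priority over every other lien.
Among the remaining liens, by effective date: C (2022-12-16), A (2023-02-17), B (2023-06-17), D (2023-10-30), F (2024-04-26).
The subordination applies — C was senior to F — so C and F swap.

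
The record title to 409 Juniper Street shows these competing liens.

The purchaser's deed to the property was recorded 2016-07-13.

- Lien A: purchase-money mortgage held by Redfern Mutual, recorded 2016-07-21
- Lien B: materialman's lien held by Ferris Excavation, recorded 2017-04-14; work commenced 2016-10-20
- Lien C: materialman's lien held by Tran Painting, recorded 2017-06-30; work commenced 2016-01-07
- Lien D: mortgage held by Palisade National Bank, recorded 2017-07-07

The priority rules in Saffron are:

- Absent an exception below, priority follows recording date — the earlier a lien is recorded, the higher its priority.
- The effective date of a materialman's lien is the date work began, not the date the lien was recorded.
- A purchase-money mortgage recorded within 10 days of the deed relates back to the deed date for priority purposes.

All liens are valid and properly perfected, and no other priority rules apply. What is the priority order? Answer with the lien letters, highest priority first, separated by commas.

C, A, B, D

Effective dates: A was recorded within the 10-day window, so its effective date is the deed date 2016-07-13; B relates back to 2016-10-20 (work commenced); C is treated as recorded 2016-01-07, the work-commencement date.
By effective date, earliest first: C (2016-01-07), A (2016-07-13), B (2016-10-20), D (2017-07-07).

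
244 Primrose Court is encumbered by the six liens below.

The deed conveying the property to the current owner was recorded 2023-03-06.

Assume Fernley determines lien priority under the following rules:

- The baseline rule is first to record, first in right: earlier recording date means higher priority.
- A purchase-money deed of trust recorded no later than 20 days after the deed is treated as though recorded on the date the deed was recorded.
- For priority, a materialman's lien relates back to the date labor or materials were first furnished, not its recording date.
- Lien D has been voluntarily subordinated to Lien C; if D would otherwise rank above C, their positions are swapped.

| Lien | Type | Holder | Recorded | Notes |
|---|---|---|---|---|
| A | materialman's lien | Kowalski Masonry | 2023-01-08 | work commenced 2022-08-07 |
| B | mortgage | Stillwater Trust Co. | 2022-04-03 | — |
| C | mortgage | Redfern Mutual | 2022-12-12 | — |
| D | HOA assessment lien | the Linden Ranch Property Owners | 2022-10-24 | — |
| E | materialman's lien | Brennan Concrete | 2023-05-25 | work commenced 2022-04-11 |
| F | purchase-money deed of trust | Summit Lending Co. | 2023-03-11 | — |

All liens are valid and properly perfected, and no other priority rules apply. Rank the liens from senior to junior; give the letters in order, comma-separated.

B, E, A, C, D, F

Adjusting effective dates: A is treated as recorded 2022-08-07, the work-commencement date; E's effective date is 2022-04-11, when work began; F's effective date is the deed date, 2023-03-06.
Ordering by effective date: B (2022-04-03), E (2022-04-11), A (2022-08-07), D (2022-10-24), C (2022-12-12), F (2023-03-06).
D would otherwise be senior to C, so under the subordination agreement D and C exchange positions.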